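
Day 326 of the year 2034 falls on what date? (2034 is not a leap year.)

November 22, 2034

January has 31 days (326 − 31 = 295 remain).
February has 28 days (295 − 28 = 267 remain).
March has 31 days (267 − 31 = 236 remain).
April has 30 days (236 − 30 = 206 remain).
May has 31 days (206 − 31 = 175 remain).
June has 30 days (175 − 30 = 145 remain).
July has 31 days (145 − 31 = 114 remain).
August has 31 days (114 − 31 = 83 remain).
September has 30 days (83 − 30 = 53 remain).
October has 31 days (53 − 31 = 22 remain).
22 into November → November 22.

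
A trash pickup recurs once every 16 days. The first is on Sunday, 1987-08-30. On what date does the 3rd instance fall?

The 3rd occurrence is 2 intervals after the first: 2 × 16 = 32 days after 1987-08-30.
August has 31 days — 1 day to the end of August leaves 31.
September has 30 days (1 left).
1 day into October → 1987-10-01.

1987-10-01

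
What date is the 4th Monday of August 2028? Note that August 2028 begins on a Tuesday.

2028-08-28

August 2028 begins on a Tuesday, so the first Monday is August 7 (6 days later).
The 4th Monday is 3 weeks later: 7 + 21 = 28.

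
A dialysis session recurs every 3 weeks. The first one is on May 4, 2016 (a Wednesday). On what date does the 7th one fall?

The 7th occurrence is 6 intervals after the first: 6 × 21 = 126 days after May 4, 2016.
May has 31 days — 27 days to the end of May leaves 99.
June has 30 days (69 left).
July has 31 days (38 left).
August has 31 days (7 left).
7 days into September → September 7, 2016.

September 7, 2016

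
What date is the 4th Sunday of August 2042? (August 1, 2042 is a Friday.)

2042-08-24

August 2042 begins on a Friday, so the first Sunday is August 3 (2 days later).
The 4th Sunday is 3 weeks later: 3 + 21 = 24.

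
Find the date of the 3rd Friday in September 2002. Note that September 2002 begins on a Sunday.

2002-09-20

September 2002 begins on a Sunday, so the first Friday is September 6 (5 days later).
The 3rd Friday is 2 weeks later: 6 + 14 = 20.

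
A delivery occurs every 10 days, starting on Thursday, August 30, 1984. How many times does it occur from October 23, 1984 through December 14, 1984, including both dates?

Occurrences land 10·i days after August 30, 1984 for i = 0, 1, 2, …
October 23, 1984 is 54 days after the start; 54 ÷ 10 = 5 remainder 4; since the remainder is 4, round up to i = 6. First occurrence in the window: #7 on October 29, 1984 (6×10 = 60 days in).
December 14, 1984 is 106 days after the start; 106 ÷ 10 = 10 remainder 6. Last occurrence in the window: #11 on December 8, 1984.
Occurrences #7 through #11: 5 in total.

5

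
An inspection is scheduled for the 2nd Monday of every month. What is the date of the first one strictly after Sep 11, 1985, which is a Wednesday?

Oct 14, 1985

Sep 1985 starts on a Sunday; its first Monday is the 2nd, so the 2nd Monday is the 9th — Sep 9, 1985.
That is not after Sep 11, 1985, so look at Oct 1985.
Oct 1985 starts on a Tuesday; its first Monday is the 7th, so the 2nd Monday is the 14th — Oct 14, 1985.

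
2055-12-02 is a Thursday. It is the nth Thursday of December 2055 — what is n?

Day 2 falls in week ⌈2/7⌉ of the month.
Days 1–7 hold the 1st Thursday, 8–14 the 2nd, 15–21 the 3rd, 22–28 the 4th, 29–31 the 5th.
2 is in the range for the 1st.

1st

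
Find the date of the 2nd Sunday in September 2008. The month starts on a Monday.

2008-09-14

September 2008 begins on a Monday, so the first Sunday is September 7 (6 days later).
The 2nd Sunday is 1 weeks later: 7 + 7 = 14.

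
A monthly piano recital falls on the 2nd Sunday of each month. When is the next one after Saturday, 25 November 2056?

10 December 2056

November 2056 starts on a Wednesday; its first Sunday is the 5th, so the 2nd Sunday is the 12th — 12 November 2056.
That is not after 25 November 2056, so look at December 2056.
December 2056 starts on a Friday; its first Sunday is the 3rd, so the 2nd Sunday is the 10th — 10 December 2056.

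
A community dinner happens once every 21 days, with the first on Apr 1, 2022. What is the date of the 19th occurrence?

The 19th occurrence is 18 intervals after the first: 18 × 21 = 378 days after Apr 1, 2022.
Apr has 30 days — 29 days to the end of Apr leaves 349.
May has 31 days (318 left).
Jun has 30 days (288 left).
Jul has 31 days (257 left).
Aug has 31 days (226 left).
Sep has 30 days (196 left).
Oct has 31 days (165 left).
Nov has 30 days (135 left).
Dec has 31 days (104 left).
Jan has 31 days (73 left).
Feb has 28 days (45 left).
Mar has 31 days (14 left).
14 days into Apr → Apr 14, 2023.

Apr 14, 2023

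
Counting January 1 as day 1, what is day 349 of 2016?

14 December 2016

January has 31 days (349 − 31 = 318 remain).
February has 29 days (318 − 29 = 289 remain).
March has 31 days (289 − 31 = 258 remain).
April has 30 days (258 − 30 = 228 remain).
May has 31 days (228 − 31 = 197 remain).
June has 30 days (197 − 30 = 167 remain).
July has 31 days (167 − 31 = 136 remain).
August has 31 days (136 − 31 = 105 remain).
September has 30 days (105 − 30 = 75 remain).
October has 31 days (75 − 31 = 44 remain).
November has 30 days (44 − 30 = 14 remain).
14 into December → December 14.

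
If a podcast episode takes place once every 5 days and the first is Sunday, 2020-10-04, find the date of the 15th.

2020-12-13

The 15th occurrence is 14 intervals after the first: 14 × 5 = 70 days after 2020-10-04.
October has 31 days — 27 days to the end of October leaves 43.
November has 30 days (13 left).
13 days into December → 2020-12-13.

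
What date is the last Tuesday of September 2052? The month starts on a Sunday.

September 2052 begins on a Sunday, so the first Tuesday is September 3 (2 days later).
September 2052 has 30 days. Adding weeks: 3, 10, 17, 24 — the last one ≤ 30 is the 24th.

24 September 2052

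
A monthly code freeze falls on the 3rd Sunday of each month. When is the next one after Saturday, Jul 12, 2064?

Jul 2064 starts on a Tuesday; its first Sunday is the 6th, so the 3rd Sunday is the 20th — Jul 20, 2064.
Jul 20, 2064 is after Jul 12, 2064, so that is the next one.

Jul 20, 2064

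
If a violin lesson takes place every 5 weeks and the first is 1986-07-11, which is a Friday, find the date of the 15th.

The 15th occurrence is 14 intervals after the first: 14 × 35 = 490 days after 1986-07-11.
July has 31 days — 20 days to the end of July leaves 470.
From end of July to end of 1986 is 153 days (317 left).
January has 31 days (286 left).
February has 28 days (258 left).
March has 31 days (227 left).
April has 30 days (197 left).
May has 31 days (166 left).
June has 30 days (136 left).
July has 31 days (105 left).
August has 31 days (74 left).
September has 30 days (44 left).
October has 31 days (13 left).
13 days into November → 1987-11-13.

1987-11-13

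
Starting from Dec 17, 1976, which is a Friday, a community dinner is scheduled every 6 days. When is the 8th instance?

The 8th occurrence is 7 intervals after the first: 7 × 6 = 42 days after Dec 17, 1976.
Dec has 31 days — 14 days to the end of Dec leaves 28.
28 days into Jan → Jan 28, 1977.

Jan 28, 1977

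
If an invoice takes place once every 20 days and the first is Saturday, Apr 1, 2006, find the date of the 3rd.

The 3rd occurrence is 2 intervals after the first: 2 × 20 = 40 days after Apr 1, 2006.
Apr has 30 days — 29 days to the end of Apr leaves 11.
11 days into May → May 11, 2006.

May 11, 2006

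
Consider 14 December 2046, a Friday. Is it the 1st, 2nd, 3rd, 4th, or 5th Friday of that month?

Day 14 falls in week ⌈14/7⌉ of the month.
Days 1–7 hold the 1st Friday, 8–14 the 2nd, 15–21 the 3rd, 22–28 the 4th, 29–31 the 5th.
14 is in the range for the 2nd.

2nd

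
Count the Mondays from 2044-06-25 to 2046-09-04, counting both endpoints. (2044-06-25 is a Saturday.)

115

2044-06-25 is a Saturday; the first Monday on or after it is 2044-06-27 (2 days later).
From 2044-06-27 to 2046-09-04: 187 + 365 + 247 = 799 days (rest of 2044, 2045, to 2046-09-04 in 2046).
799 ÷ 7 = 114 full weeks with remainder 1, so 114 more Mondays after the first → 115.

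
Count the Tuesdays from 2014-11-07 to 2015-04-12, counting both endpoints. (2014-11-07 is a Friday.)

22

2014-11-07 is a Friday; the first Tuesday on or after it is 2014-11-11 (4 days later).
From 2014-11-11 to 2015-04-12: 19 + 31 + 31 + 28 + 31 + 12 = 152 days (rest of November, December, January, February, March, April).
152 ÷ 7 = 21 full weeks with remainder 5, so 21 more Tuesdays after the first → 22.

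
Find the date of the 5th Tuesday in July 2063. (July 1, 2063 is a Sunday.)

2063-07-31

July 2063 begins on a Sunday, so the first Tuesday is July 3 (2 days later).
The 5th Tuesday is 4 weeks later: 3 + 28 = 31.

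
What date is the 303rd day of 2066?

30 October 2066

January has 31 days (303 − 31 = 272 remain).
February has 28 days (272 − 28 = 244 remain).
March has 31 days (244 − 31 = 213 remain).
April has 30 days (213 − 30 = 183 remain).
May has 31 days (183 − 31 = 152 remain).
June has 30 days (152 − 30 = 122 remain).
July has 31 days (122 − 31 = 91 remain).
August has 31 days (91 − 31 = 60 remain).
September has 30 days (60 − 30 = 30 remain).
30 into October → October 30.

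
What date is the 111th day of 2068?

2068-04-20

January has 31 days (111 − 31 = 80 remain).
February has 29 days (80 − 29 = 51 remain).
March has 31 days (51 − 31 = 20 remain).
20 into April → April 20.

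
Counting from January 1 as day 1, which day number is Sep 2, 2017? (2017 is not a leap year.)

Days in months before Sep: 31 + 28 + 31 + 30 + 31 + 30 + 31 + 31 = 243.
Plus 2 days into Sep → day 245.

245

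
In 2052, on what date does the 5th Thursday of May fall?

May 30, 2052

May 2052 begins on a Wednesday, so the first Thursday is May 2 (1 day later).
The 5th Thursday is 4 weeks later: 2 + 28 = 30.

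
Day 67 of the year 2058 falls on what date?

Mar 8, 2058

Jan has 31 days (67 − 31 = 36 remain).
Feb has 28 days (36 − 28 = 8 remain).
8 into Mar → Mar 8.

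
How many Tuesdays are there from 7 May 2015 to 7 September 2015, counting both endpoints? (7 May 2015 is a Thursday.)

7 May 2015 is a Thursday; the first Tuesday on or after it is 12 May 2015 (5 days later).
From 12 May 2015 to 7 September 2015: 19 + 30 + 31 + 31 + 7 = 118 days (rest of May, June, July, August, September).
118 ÷ 7 = 16 full weeks with remainder 6, so 16 more Tuesdays after the first → 17.

17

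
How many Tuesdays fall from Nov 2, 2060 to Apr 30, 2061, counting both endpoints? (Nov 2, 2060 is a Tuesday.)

Nov 2, 2060 is a Tuesday; the first Tuesday on or after it is Nov 2, 2060.
From Nov 2, 2060 to Apr 30, 2061: 28 + 31 + 31 + 28 + 31 + 30 = 179 days (rest of Nov, Dec, Jan, Feb, Mar, Apr).
179 ÷ 7 = 25 full weeks with remainder 4, so 25 more Tuesdays after the first → 26.

26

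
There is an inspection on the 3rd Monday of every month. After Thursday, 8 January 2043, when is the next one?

January 2043 starts on a Thursday; its first Monday is the 5th, so the 3rd Monday is the 19th — 19 January 2043.
19 January 2043 is after 8 January 2043, so that is the next one.

19 January 2043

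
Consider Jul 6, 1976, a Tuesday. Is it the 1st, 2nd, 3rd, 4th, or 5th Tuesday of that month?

1st

Day 6 falls in week ⌈6/7⌉ of the month.
Days 1–7 hold the 1st Tuesday, 8–14 the 2nd, 15–21 the 3rd, 22–28 the 4th, 29–31 the 5th.
6 is in the range for the 1st.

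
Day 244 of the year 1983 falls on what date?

January has 31 days (244 − 31 = 213 remain).
February has 28 days (213 − 28 = 185 remain).
March has 31 days (185 − 31 = 154 remain).
April has 30 days (154 − 30 = 124 remain).
May has 31 days (124 − 31 = 93 remain).
June has 30 days (93 − 30 = 63 remain).
July has 31 days (63 − 31 = 32 remain).
August has 31 days (32 − 31 = 1 remain).
1 into September → September 1.

1 September 1983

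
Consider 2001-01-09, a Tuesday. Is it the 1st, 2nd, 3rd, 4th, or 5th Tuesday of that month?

2nd

Day 9 falls in week ⌈9/7⌉ of the month.
Days 1–7 hold the 1st Tuesday, 8–14 the 2nd, 15–21 the 3rd, 22–28 the 4th, 29–31 the 5th.
9 is in the range for the 2nd.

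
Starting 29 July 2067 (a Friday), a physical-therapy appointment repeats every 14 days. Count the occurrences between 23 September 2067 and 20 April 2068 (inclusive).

Occurrences land 14·i days after 29 July 2067 for i = 0, 1, 2, …
23 September 2067 is 56 days after the start; 56 ÷ 14 = 4 remainder 0. First occurrence in the window: #5 on 23 September 2067 (4×14 = 56 days in).
20 April 2068 is 266 days after the start; 266 ÷ 14 = 19 remainder 0. Last occurrence in the window: #20 on 20 April 2068.
Occurrences #5 through #20: 16 in total.

16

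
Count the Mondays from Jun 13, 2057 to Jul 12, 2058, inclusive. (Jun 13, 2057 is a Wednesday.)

Jun 13, 2057 is a Wednesday; the first Monday on or after it is Jun 18, 2057 (5 days later).
From Jun 18, 2057 to Jul 12, 2058: 196 + 193 = 389 days (rest of 2057, to Jul 12, 2058 in 2058).
389 ÷ 7 = 55 full weeks with remainder 4, so 55 more Mondays after the first → 56.

56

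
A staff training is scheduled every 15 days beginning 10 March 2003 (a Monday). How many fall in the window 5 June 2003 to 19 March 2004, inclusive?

Occurrences land 15·i days after 10 March 2003 for i = 0, 1, 2, …
5 June 2003 is 87 days after the start; 87 ÷ 15 = 5 remainder 12; since the remainder is 12, round up to i = 6. First occurrence in the window: #7 on 8 June 2003 (6×15 = 90 days in).
19 March 2004 is 375 days after the start; 375 ÷ 15 = 25 remainder 0. Last occurrence in the window: #26 on 19 March 2004.
Occurrences #7 through #26: 20 in total.

20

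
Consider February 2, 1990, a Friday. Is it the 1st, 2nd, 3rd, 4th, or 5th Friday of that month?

1st

Day 2 falls in week ⌈2/7⌉ of the month.
Days 1–7 hold the 1st Friday, 8–14 the 2nd, 15–21 the 3rd, 22–28 the 4th, 29–31 the 5th.
2 is in the range for the 1st.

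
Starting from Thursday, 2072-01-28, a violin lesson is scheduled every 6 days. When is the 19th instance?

2072-05-15

The 19th occurrence is 18 intervals after the first: 18 × 6 = 108 days after 2072-01-28.
January has 31 days — 3 days to the end of January leaves 105.
February has 29 days (76 left).
March has 31 days (45 left).
April has 30 days (15 left).
15 days into May → 2072-05-15.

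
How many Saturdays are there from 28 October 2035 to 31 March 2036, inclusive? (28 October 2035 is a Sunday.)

22

28 October 2035 is a Sunday; the first Saturday on or after it is 3 November 2035 (6 days later).
From 3 November 2035 to 31 March 2036: 27 + 31 + 31 + 29 + 31 = 149 days (rest of November, December, January, February, March).
149 ÷ 7 = 21 full weeks with remainder 2, so 21 more Saturdays after the first → 22.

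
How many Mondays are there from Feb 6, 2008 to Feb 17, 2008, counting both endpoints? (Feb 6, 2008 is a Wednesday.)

1

Feb 6, 2008 is a Wednesday; the first Monday on or after it is Feb 11, 2008 (5 days later).
From Feb 11, 2008 to Feb 17, 2008 is 17 − 11 = 6 days.
6 ÷ 7 = 0 full weeks with remainder 6, so 0 more Mondays after the first → 1.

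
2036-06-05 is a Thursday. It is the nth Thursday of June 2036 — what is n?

Day 5 falls in week ⌈5/7⌉ of the month.
Days 1–7 hold the 1st Thursday, 8–14 the 2nd, 15–21 the 3rd, 22–28 the 4th, 29–31 the 5th.
5 is in the range for the 1st.

1st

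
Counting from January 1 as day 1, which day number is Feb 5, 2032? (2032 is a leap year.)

36

Days in months before Feb: 31 = 31.
Plus 5 days into Feb → day 36.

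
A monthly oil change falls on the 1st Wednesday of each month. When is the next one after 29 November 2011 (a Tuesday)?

November 2011 starts on a Tuesday, so its 1st Wednesday is 2 November 2011 (1 day in).
That is not after 29 November 2011, so look at December 2011.
December 2011 starts on a Thursday, so its 1st Wednesday is 7 December 2011 (6 days in).

7 December 2011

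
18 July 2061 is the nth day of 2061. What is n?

Days in months before July: 31 + 28 + 31 + 30 + 31 + 30 = 181.
Plus 18 days into July → day 199.

199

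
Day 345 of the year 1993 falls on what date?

Jan has 31 days (345 − 31 = 314 remain).
Feb has 28 days (314 − 28 = 286 remain).
Mar has 31 days (286 − 31 = 255 remain).
Apr has 30 days (255 − 30 = 225 remain).
May has 31 days (225 − 31 = 194 remain).
Jun has 30 days (194 − 30 = 164 remain).
Jul has 31 days (164 − 31 = 133 remain).
Aug has 31 days (133 − 31 = 102 remain).
Sep has 30 days (102 − 30 = 72 remain).
Oct has 31 days (72 − 31 = 41 remain).
Nov has 30 days (41 − 30 = 11 remain).
11 into Dec → Dec 11.

Dec 11, 1993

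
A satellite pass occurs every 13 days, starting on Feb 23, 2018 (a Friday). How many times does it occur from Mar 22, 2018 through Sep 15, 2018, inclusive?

13

Occurrences land 13·i days after Feb 23, 2018 for i = 0, 1, 2, …
Mar 22, 2018 is 27 days after the start; 27 ÷ 13 = 2 remainder 1; since the remainder is 1, round up to i = 3. First occurrence in the window: #4 on Apr 3, 2018 (3×13 = 39 days in).
Sep 15, 2018 is 204 days after the start; 204 ÷ 13 = 15 remainder 9. Last occurrence in the window: #16 on Sep 6, 2018.
Occurrences #4 through #16: 13 in total.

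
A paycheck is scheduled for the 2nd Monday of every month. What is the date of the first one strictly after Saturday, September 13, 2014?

October 13, 2014

September 2014 starts on a Monday; its first Monday is the 1st, so the 2nd Monday is the 8th — September 8, 2014.
That is not after September 13, 2014, so look at October 2014.
October 2014 starts on a Wednesday; its first Monday is the 6th, so the 2nd Monday is the 13th — October 13, 2014.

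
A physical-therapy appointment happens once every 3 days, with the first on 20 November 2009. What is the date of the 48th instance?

The 48th occurrence is 47 intervals after the first: 47 × 3 = 141 days after 20 November 2009.
November has 30 days — 10 days to the end of November leaves 131.
December has 31 days (100 left).
January has 31 days (69 left).
February has 28 days (41 left).
March has 31 days (10 left).
10 days into April → 10 April 2010.

10 April 2010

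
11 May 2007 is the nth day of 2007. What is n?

Days in months before May: 31 + 28 + 31 + 30 = 120.
Plus 11 days into May → day 131.

131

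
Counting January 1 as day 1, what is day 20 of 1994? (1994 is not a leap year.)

20 into January → January 20.

1994-01-20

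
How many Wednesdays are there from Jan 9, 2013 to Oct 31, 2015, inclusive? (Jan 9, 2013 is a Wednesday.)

147

Jan 9, 2013 is a Wednesday; the first Wednesday on or after it is Jan 9, 2013.
From Jan 9, 2013 to Oct 31, 2015: 356 + 365 + 304 = 1025 days (rest of 2013, 2014, to Oct 31, 2015 in 2015).
1025 ÷ 7 = 146 full weeks with remainder 3, so 146 more Wednesdays after the first → 147.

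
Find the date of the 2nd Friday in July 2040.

July 2040 begins on a Sunday, so the first Friday is July 6 (5 days later).
The 2nd Friday is 1 weeks later: 6 + 7 = 13.

July 13, 2040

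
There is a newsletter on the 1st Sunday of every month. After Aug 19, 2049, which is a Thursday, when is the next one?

Sep 5, 2049

Aug 2049 starts on a Sunday, so its 1st Sunday is Aug 1, 2049.
That is not after Aug 19, 2049, so look at Sep 2049.
Sep 2049 starts on a Wednesday, so its 1st Sunday is Sep 5, 2049 (4 days in).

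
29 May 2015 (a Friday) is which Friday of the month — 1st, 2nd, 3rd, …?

5th

Day 29 falls in week ⌈29/7⌉ of the month.
Days 1–7 hold the 1st Friday, 8–14 the 2nd, 15–21 the 3rd, 22–28 the 4th, 29–31 the 5th.
29 is in the range for the 5th.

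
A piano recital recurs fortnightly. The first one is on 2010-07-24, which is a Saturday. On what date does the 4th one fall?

2010-09-04

The 4th occurrence is 3 intervals after the first: 3 × 14 = 42 days after 2010-07-24.
July has 31 days — 7 days to the end of July leaves 35.
August has 31 days (4 left).
4 days into September → 2010-09-04.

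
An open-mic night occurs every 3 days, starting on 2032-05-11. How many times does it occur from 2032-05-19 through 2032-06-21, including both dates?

11

Occurrences land 3·i days after 2032-05-11 for i = 0, 1, 2, …
2032-05-19 is 8 days after the start; 8 ÷ 3 = 2 remainder 2; since the remainder is 2, round up to i = 3. First occurrence in the window: #4 on 2032-05-20 (3×3 = 9 days in).
2032-06-21 is 41 days after the start; 41 ÷ 3 = 13 remainder 2. Last occurrence in the window: #14 on 2032-06-19.
Occurrences #4 through #14: 11 in total.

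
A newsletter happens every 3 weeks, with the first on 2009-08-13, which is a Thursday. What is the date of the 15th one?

The 15th occurrence is 14 intervals after the first: 14 × 21 = 294 days after 2009-08-13.
August has 31 days — 18 days to the end of August leaves 276.
September has 30 days (246 left).
October has 31 days (215 left).
November has 30 days (185 left).
December has 31 days (154 left).
January has 31 days (123 left).
February has 28 days (95 left).
March has 31 days (64 left).
April has 30 days (34 left).
May has 31 days (3 left).
3 days into June → 2010-06-03.

2010-06-03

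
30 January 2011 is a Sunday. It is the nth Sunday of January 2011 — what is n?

5th

Day 30 falls in week ⌈30/7⌉ of the month.
Days 1–7 hold the 1st Sunday, 8–14 the 2nd, 15–21 the 3rd, 22–28 the 4th, 29–31 the 5th.
30 is in the range for the 5th.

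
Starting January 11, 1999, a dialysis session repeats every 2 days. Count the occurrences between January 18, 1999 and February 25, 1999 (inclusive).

Occurrences land 2·i days after January 11, 1999 for i = 0, 1, 2, …
January 18, 1999 is 7 days after the start; 7 ÷ 2 = 3 remainder 1; since the remainder is 1, round up to i = 4. First occurrence in the window: #5 on January 19, 1999 (4×2 = 8 days in).
February 25, 1999 is 45 days after the start; 45 ÷ 2 = 22 remainder 1. Last occurrence in the window: #23 on February 24, 1999.
Occurrences #5 through #23: 19 in total.

19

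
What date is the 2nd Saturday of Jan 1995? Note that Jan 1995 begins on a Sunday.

Jan 1995 begins on a Sunday, so the first Saturday is Jan 7 (6 days later).
The 2nd Saturday is 1 weeks later: 7 + 7 = 14.

Jan 14, 1995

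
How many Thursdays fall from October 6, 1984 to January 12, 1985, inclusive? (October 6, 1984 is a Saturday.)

14

October 6, 1984 is a Saturday; the first Thursday on or after it is October 11, 1984 (5 days later).
From October 11, 1984 to January 12, 1985: 20 + 30 + 31 + 12 = 93 days (rest of October, November, December, January).
93 ÷ 7 = 13 full weeks with remainder 2, so 13 more Thursdays after the first → 14.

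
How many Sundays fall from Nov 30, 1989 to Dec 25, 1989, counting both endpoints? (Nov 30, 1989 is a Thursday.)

Nov 30, 1989 is a Thursday; the first Sunday on or after it is Dec 3, 1989 (3 days later).
From Dec 3, 1989 to Dec 25, 1989 is 25 − 3 = 22 days.
22 ÷ 7 = 3 full weeks with remainder 1, so 3 more Sundays after the first → 4.

4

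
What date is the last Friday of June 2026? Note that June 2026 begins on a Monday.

June 26, 2026

June 2026 begins on a Monday, so the first Friday is June 5 (4 days later).
June 2026 has 30 days. Adding weeks: 5, 12, 19, 26 — the last one ≤ 30 is the 26th.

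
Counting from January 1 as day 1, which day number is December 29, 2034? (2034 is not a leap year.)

363

Days in months before December: 31 + 28 + 31 + 30 + 31 + 30 + 31 + 31 + 30 + 31 + 30 = 334.
Plus 29 days into December → day 363.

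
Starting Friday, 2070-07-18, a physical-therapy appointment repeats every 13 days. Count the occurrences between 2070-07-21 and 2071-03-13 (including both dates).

18

Occurrences land 13·i days after 2070-07-18 for i = 0, 1, 2, …
2070-07-21 is 3 days after the start; 3 ÷ 13 = 0 remainder 3; since the remainder is 3, round up to i = 1. First occurrence in the window: #2 on 2070-07-31 (1×13 = 13 days in).
2071-03-13 is 238 days after the start; 238 ÷ 13 = 18 remainder 4. Last occurrence in the window: #19 on 2071-03-09.
Occurrences #2 through #19: 18 in total.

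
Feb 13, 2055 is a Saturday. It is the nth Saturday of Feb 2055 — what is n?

Day 13 falls in week ⌈13/7⌉ of the month.
Days 1–7 hold the 1st Saturday, 8–14 the 2nd, 15–21 the 3rd, 22–28 the 4th, 29–31 the 5th.
13 is in the range for the 2nd.

2nd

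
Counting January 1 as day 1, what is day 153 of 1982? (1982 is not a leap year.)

January has 31 days (153 − 31 = 122 remain).
February has 28 days (122 − 28 = 94 remain).
March has 31 days (94 − 31 = 63 remain).
April has 30 days (63 − 30 = 33 remain).
May has 31 days (33 − 31 = 2 remain).
2 into June → June 2.

June 2, 1982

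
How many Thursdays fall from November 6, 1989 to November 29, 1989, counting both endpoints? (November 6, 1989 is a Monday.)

November 6, 1989 is a Monday; the first Thursday on or after it is November 9, 1989 (3 days later).
From November 9, 1989 to November 29, 1989 is 29 − 9 = 20 days.
20 ÷ 7 = 2 full weeks with remainder 6, so 2 more Thursdays after the first → 3.

3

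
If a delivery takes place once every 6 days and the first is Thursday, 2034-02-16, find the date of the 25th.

The 25th occurrence is 24 intervals after the first: 24 × 6 = 144 days after 2034-02-16.
February has 28 days — 12 days to the end of February leaves 132.
March has 31 days (101 left).
April has 30 days (71 left).
May has 31 days (40 left).
June has 30 days (10 left).
10 days into July → 2034-07-10.

2034-07-10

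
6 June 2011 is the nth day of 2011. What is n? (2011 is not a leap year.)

Days in months before June: 31 + 28 + 31 + 30 + 31 = 151.
Plus 6 days into June → day 157.

157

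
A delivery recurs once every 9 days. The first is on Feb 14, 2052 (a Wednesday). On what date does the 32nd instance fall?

The 32nd occurrence is 31 intervals after the first: 31 × 9 = 279 days after Feb 14, 2052.
Feb has 29 days — 15 days to the end of Feb leaves 264.
Mar has 31 days (233 left).
Apr has 30 days (203 left).
May has 31 days (172 left).
Jun has 30 days (142 left).
Jul has 31 days (111 left).
Aug has 31 days (80 left).
Sep has 30 days (50 left).
Oct has 31 days (19 left).
19 days into Nov → Nov 19, 2052.

Nov 19, 2052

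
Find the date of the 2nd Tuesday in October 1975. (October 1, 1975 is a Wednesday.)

14 October 1975

October 1975 begins on a Wednesday, so the first Tuesday is October 7 (6 days later).
The 2nd Tuesday is 1 weeks later: 7 + 7 = 14.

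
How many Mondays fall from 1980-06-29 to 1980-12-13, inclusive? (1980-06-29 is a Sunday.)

24

1980-06-29 is a Sunday; the first Monday on or after it is 1980-06-30 (1 day later).
From 1980-06-30 to 1980-12-13: 0 + 31 + 31 + 30 + 31 + 30 + 13 = 166 days (rest of June, July, August, September, October, November, December).
166 ÷ 7 = 23 full weeks with remainder 5, so 23 more Mondays after the first → 24.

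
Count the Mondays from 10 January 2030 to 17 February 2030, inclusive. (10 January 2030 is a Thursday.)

5

10 January 2030 is a Thursday; the first Monday on or after it is 14 January 2030 (4 days later).
From 14 January 2030 to 17 February 2030: 17 + 17 = 34 days (rest of January, February).
34 ÷ 7 = 4 full weeks with remainder 6, so 4 more Mondays after the first → 5.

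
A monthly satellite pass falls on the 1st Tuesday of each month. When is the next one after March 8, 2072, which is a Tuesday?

April 5, 2072

March 2072 starts on a Tuesday, so its 1st Tuesday is March 1, 2072.
That is not after March 8, 2072, so look at April 2072.
April 2072 starts on a Friday, so its 1st Tuesday is April 5, 2072 (4 days in).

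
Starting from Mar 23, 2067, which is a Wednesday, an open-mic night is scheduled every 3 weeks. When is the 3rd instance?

May 4, 2067

The 3rd occurrence is 2 intervals after the first: 2 × 21 = 42 days after Mar 23, 2067.
Mar has 31 days — 8 days to the end of Mar leaves 34.
Apr has 30 days (4 left).
4 days into May → May 4, 2067.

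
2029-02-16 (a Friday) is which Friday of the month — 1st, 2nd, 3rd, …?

3rd

Day 16 falls in week ⌈16/7⌉ of the month.
Days 1–7 hold the 1st Friday, 8–14 the 2nd, 15–21 the 3rd, 22–28 the 4th, 29–31 the 5th.
16 is in the range for the 3rd.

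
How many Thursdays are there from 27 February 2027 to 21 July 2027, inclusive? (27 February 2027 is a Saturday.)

20

27 February 2027 is a Saturday; the first Thursday on or after it is 4 March 2027 (5 days later).
From 4 March 2027 to 21 July 2027: 27 + 30 + 31 + 30 + 21 = 139 days (rest of March, April, May, June, July).
139 ÷ 7 = 19 full weeks with remainder 6, so 19 more Thursdays after the first → 20.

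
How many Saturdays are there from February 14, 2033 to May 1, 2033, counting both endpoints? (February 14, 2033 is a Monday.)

February 14, 2033 is a Monday; the first Saturday on or after it is February 19, 2033 (5 days later).
From February 19, 2033 to May 1, 2033: 9 + 31 + 30 + 1 = 71 days (rest of February, March, April, May).
71 ÷ 7 = 10 full weeks with remainder 1, so 10 more Saturdays after the first → 11.

11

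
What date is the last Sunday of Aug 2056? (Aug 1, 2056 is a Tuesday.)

Aug 2056 begins on a Tuesday, so the first Sunday is Aug 6 (5 days later).
Aug 2056 has 31 days. Adding weeks: 6, 13, 20, 27 — the last one ≤ 31 is the 27th.

Aug 27, 2056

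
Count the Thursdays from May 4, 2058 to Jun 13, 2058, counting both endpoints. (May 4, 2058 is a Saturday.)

6

May 4, 2058 is a Saturday; the first Thursday on or after it is May 9, 2058 (5 days later).
From May 9, 2058 to Jun 13, 2058: 22 + 13 = 35 days (rest of May, Jun).
35 ÷ 7 = 5 full weeks with remainder 0, so 5 more Thursdays after the first → 6.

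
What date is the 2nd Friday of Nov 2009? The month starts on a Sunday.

Nov 13, 2009

Nov 2009 begins on a Sunday, so the first Friday is Nov 6 (5 days later).
The 2nd Friday is 1 weeks later: 6 + 7 = 13.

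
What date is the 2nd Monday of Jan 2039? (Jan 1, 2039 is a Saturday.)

Jan 2039 begins on a Saturday, so the first Monday is Jan 3 (2 days later).
The 2nd Monday is 1 weeks later: 3 + 7 = 10.

Jan 10, 2039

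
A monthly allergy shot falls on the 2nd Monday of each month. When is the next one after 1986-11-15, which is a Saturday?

November 1986 starts on a Saturday; its first Monday is the 3rd, so the 2nd Monday is the 10th — 1986-11-10.
That is not after 1986-11-15, so look at December 1986.
December 1986 starts on a Monday; its first Monday is the 1st, so the 2nd Monday is the 8th — 1986-12-08.

1986-12-08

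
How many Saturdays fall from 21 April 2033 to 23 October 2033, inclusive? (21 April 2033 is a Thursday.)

21 April 2033 is a Thursday; the first Saturday on or after it is 23 April 2033 (2 days later).
From 23 April 2033 to 23 October 2033: 7 + 31 + 30 + 31 + 31 + 30 + 23 = 183 days (rest of April, May, June, July, August, September, October).
183 ÷ 7 = 26 full weeks with remainder 1, so 26 more Saturdays after the first → 27.

27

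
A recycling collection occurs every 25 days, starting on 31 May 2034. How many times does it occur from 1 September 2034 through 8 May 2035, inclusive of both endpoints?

10

Occurrences land 25·i days after 31 May 2034 for i = 0, 1, 2, …
1 September 2034 is 93 days after the start; 93 ÷ 25 = 3 remainder 18; since the remainder is 18, round up to i = 4. First occurrence in the window: #5 on 8 September 2034 (4×25 = 100 days in).
8 May 2035 is 342 days after the start; 342 ÷ 25 = 13 remainder 17. Last occurrence in the window: #14 on 21 April 2035.
Occurrences #5 through #14: 10 in total.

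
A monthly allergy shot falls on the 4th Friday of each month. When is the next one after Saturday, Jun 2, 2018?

Jun 2018 starts on a Friday; its first Friday is the 1st, so the 4th Friday is the 22nd — Jun 22, 2018.
Jun 22, 2018 is after Jun 2, 2018, so that is the next one.

Jun 22, 2018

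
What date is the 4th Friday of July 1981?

The first Friday of July 1981 is July 3.
The 4th Friday is 3 weeks later: 3 + 21 = 24.

24 July 1981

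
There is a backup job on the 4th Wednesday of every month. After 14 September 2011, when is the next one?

28 September 2011

September 2011 starts on a Thursday; its first Wednesday is the 7th, so the 4th Wednesday is the 28th — 28 September 2011.
28 September 2011 is after 14 September 2011, so that is the next one.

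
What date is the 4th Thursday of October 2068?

25 October 2068

The first Thursday of October 2068 is October 4.
The 4th Thursday is 3 weeks later: 4 + 21 = 25.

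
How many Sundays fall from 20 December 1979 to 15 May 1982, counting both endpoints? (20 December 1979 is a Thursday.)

20 December 1979 is a Thursday; the first Sunday on or after it is 23 December 1979 (3 days later).
From 23 December 1979 to 15 May 1982: 8 + 366 + 365 + 135 = 874 days (rest of 1979, 1980, 1981, to 15 May 1982 in 1982).
874 ÷ 7 = 124 full weeks with remainder 6, so 124 more Sundays after the first → 125.

125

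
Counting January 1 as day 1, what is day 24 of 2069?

24 into Jan → Jan 24.

Jan 24, 2069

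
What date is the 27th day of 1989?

27 January 1989

27 into January → January 27.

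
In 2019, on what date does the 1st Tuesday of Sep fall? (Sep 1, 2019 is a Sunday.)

Sep 3, 2019

Sep 2019 begins on a Sunday, so the first Tuesday is Sep 3 (2 days later).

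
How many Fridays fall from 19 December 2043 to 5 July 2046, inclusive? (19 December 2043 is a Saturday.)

132

19 December 2043 is a Saturday; the first Friday on or after it is 25 December 2043 (6 days later).
From 25 December 2043 to 5 July 2046: 6 + 366 + 365 + 186 = 923 days (rest of 2043, 2044, 2045, to 5 July 2046 in 2046).
923 ÷ 7 = 131 full weeks with remainder 6, so 131 more Fridays after the first → 132.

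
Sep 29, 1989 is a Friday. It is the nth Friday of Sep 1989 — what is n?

5th

Day 29 falls in week ⌈29/7⌉ of the month.
Days 1–7 hold the 1st Friday, 8–14 the 2nd, 15–21 the 3rd, 22–28 the 4th, 29–31 the 5th.
29 is in the range for the 5th.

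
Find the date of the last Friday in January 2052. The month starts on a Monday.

January 2052 begins on a Monday, so the first Friday is January 5 (4 days later).
January 2052 has 31 days. Adding weeks: 5, 12, 19, 26 — the last one ≤ 31 is the 26th.

January 26, 2052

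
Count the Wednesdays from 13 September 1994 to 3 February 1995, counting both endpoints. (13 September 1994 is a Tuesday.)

21

13 September 1994 is a Tuesday; the first Wednesday on or after it is 14 September 1994 (1 day later).
From 14 September 1994 to 3 February 1995: 16 + 31 + 30 + 31 + 31 + 3 = 142 days (rest of September, October, November, December, January, February).
142 ÷ 7 = 20 full weeks with remainder 2, so 20 more Wednesdays after the first → 21.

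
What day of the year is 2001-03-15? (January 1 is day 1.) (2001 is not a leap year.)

Days in months before March: 31 + 28 = 59.
Plus 15 days into March → day 74.

74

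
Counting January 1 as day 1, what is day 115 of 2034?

January has 31 days (115 − 31 = 84 remain).
February has 28 days (84 − 28 = 56 remain).
March has 31 days (56 − 31 = 25 remain).
25 into April → April 25.

25 April 2034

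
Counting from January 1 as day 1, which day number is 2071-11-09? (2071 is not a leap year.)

313

Days in months before November: 31 + 28 + 31 + 30 + 31 + 30 + 31 + 31 + 30 + 31 = 304.
Plus 9 days into November → day 313.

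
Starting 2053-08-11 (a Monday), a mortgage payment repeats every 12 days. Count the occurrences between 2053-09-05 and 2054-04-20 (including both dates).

19

Occurrences land 12·i days after 2053-08-11 for i = 0, 1, 2, …
2053-09-05 is 25 days after the start; 25 ÷ 12 = 2 remainder 1; since the remainder is 1, round up to i = 3. First occurrence in the window: #4 on 2053-09-16 (3×12 = 36 days in).
2054-04-20 is 252 days after the start; 252 ÷ 12 = 21 remainder 0. Last occurrence in the window: #22 on 2054-04-20.
Occurrences #4 through #22: 19 in total.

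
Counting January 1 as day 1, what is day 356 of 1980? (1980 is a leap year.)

21 December 1980

January has 31 days (356 − 31 = 325 remain).
February has 29 days (325 − 29 = 296 remain).
March has 31 days (296 − 31 = 265 remain).
April has 30 days (265 − 30 = 235 remain).
May has 31 days (235 − 31 = 204 remain).
June has 30 days (204 − 30 = 174 remain).
July has 31 days (174 − 31 = 143 remain).
August has 31 days (143 − 31 = 112 remain).
September has 30 days (112 − 30 = 82 remain).
October has 31 days (82 − 31 = 51 remain).
November has 30 days (51 − 30 = 21 remain).
21 into December → December 21.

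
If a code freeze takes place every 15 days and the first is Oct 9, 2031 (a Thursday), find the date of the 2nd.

The 2nd occurrence is 1 interval after the first: 1 × 15 = 15 days after Oct 9, 2031.
15 days later is Oct 24, 2031.

Oct 24, 2031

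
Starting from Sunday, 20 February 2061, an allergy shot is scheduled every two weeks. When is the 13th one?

The 13th occurrence is 12 intervals after the first: 12 × 14 = 168 days after 20 February 2061.
February has 28 days — 8 days to the end of February leaves 160.
March has 31 days (129 left).
April has 30 days (99 left).
May has 31 days (68 left).
June has 30 days (38 left).
July has 31 days (7 left).
7 days into August → 7 August 2061.

7 August 2061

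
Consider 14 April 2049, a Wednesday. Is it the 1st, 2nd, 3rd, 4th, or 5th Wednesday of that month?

2nd

Day 14 falls in week ⌈14/7⌉ of the month.
Days 1–7 hold the 1st Wednesday, 8–14 the 2nd, 15–21 the 3rd, 22–28 the 4th, 29–31 the 5th.
14 is in the range for the 2nd.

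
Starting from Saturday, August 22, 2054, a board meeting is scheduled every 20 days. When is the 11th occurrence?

March 10, 2055

The 11th occurrence is 10 intervals after the first: 10 × 20 = 200 days after August 22, 2054.
August has 31 days — 9 days to the end of August leaves 191.
September has 30 days (161 left).
October has 31 days (130 left).
November has 30 days (100 left).
December has 31 days (69 left).
January has 31 days (38 left).
February has 28 days (10 left).
10 days into March → March 10, 2055.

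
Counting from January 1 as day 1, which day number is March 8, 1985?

Days in months before March: 31 + 28 = 59.
Plus 8 days into March → day 67.

67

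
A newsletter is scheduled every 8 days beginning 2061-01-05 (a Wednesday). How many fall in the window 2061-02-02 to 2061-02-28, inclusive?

3

Occurrences land 8·i days after 2061-01-05 for i = 0, 1, 2, …
2061-02-02 is 28 days after the start; 28 ÷ 8 = 3 remainder 4; since the remainder is 4, round up to i = 4. First occurrence in the window: #5 on 2061-02-06 (4×8 = 32 days in).
2061-02-28 is 54 days after the start; 54 ÷ 8 = 6 remainder 6. Last occurrence in the window: #7 on 2061-02-22.
Occurrences #5 through #7: 3 in total.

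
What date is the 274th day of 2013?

January has 31 days (274 − 31 = 243 remain).
February has 28 days (243 − 28 = 215 remain).
March has 31 days (215 − 31 = 184 remain).
April has 30 days (184 − 30 = 154 remain).
May has 31 days (154 − 31 = 123 remain).
June has 30 days (123 − 30 = 93 remain).
July has 31 days (93 − 31 = 62 remain).
August has 31 days (62 − 31 = 31 remain).
September has 30 days (31 − 30 = 1 remain).
1 into October → October 1.

2013-10-01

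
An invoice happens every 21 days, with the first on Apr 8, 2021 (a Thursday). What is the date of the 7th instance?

Aug 12, 2021

The 7th occurrence is 6 intervals after the first: 6 × 21 = 126 days after Apr 8, 2021.
Apr has 30 days — 22 days to the end of Apr leaves 104.
May has 31 days (73 left).
Jun has 30 days (43 left).
Jul has 31 days (12 left).
12 days into Aug → Aug 12, 2021.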